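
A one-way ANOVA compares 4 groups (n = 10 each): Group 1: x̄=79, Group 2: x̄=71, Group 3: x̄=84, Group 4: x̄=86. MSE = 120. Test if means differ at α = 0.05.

Grand mean = 80.0. SS_between = 1340.0, MS_between = 446.67. F = 3.722, F_crit ≈ 2.866. Reject H₀.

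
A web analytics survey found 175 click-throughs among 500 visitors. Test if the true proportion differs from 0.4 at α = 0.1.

p̂ = 0.35, p₀ = 0.4. z = (p̂ - p₀)/√(p₀(1-p₀)/n) = -2.282. Critical: ±1.645. Reject H₀.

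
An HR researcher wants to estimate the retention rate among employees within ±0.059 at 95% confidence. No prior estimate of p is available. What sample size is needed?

Conservative approach: use p = 0.5 (maximizes p(1-p) = 0.25). n = z²(0.25)/E² = 1.96²×0.25/0.059² = 275.9 → n = 276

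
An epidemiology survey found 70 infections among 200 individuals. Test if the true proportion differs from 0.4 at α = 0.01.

p̂ = 0.35, p₀ = 0.4. z = (p̂ - p₀)/√(p₀(1-p₀)/n) = -1.443. Critical: ±2.576. Fail to reject H₀.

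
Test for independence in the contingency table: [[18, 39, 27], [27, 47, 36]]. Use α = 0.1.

χ² = 0.352. df = 2, critical = 4.605. Fail to reject H₀. No evidence of dependence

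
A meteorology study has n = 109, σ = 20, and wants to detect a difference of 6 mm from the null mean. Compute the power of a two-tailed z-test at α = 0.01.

SE = σ/√n = 20/√109 = 1.916. Non-centrality λ = d/SE = 6/1.916 = 3.132. Power ≈ Φ(λ - z_{α/2}) = Φ(3.132 - 2.576) = Φ(0.556) = 0.711.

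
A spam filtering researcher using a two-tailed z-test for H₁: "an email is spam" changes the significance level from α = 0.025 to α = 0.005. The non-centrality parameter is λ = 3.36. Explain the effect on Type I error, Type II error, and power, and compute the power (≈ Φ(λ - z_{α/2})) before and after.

Decreasing α from 0.025 to 0.005:
• Type I error rate decreases (α is the Type I rate by definition).
• Critical value moves from z_{α/2} = 2.241 to 2.807, so power = Φ(λ - z_{α/2}) goes from Φ(3.36 - 2.241) = 0.868 to Φ(3.36 - 2.807) = 0.71.
• Type II error rate β = 1 - power therefore increases (0.132 → 0.29).
Appropriate when false positives are costly — here, a legitimate email is sent to the spam folder and the user misses it.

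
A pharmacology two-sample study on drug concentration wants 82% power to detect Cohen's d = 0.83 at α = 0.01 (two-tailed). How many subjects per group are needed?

z_{α/2} = 2.576, z_β = Φ⁻¹(0.82) = 0.915. For large effect (d = 0.83): n per group = 2(z_{α/2} + z_β)²/d² = 2(2.576 + 0.915)²/0.83² = 35.4 → 36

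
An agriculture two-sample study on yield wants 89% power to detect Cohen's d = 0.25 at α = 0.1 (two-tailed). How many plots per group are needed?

z_{α/2} = 1.645, z_β = Φ⁻¹(0.89) = 1.227. For small effect (d = 0.25): n per group = 2(z_{α/2} + z_β)²/d² = 2(1.645 + 1.227)²/0.25² = 263.9 → 264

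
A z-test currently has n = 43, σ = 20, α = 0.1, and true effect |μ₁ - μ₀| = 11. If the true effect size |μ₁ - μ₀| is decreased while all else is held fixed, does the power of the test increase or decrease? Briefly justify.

Power decreases: a smaller true effect decreases the non-centrality λ = |μ₁ - μ₀|/(σ/√n).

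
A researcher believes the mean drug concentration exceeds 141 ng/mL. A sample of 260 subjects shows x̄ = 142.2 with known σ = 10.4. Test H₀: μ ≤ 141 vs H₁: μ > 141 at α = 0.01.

z = 1.861. Critical value: 2.33. Fail to reject H₀.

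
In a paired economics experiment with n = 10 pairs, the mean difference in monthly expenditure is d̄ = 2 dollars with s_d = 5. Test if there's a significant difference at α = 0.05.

t = d̄/(s_d/√n) = 2/(5/√10) = 1.265. df = 9, critical t = ±2.262. Fail to reject H₀.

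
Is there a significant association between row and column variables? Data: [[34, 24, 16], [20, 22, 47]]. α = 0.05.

χ² = 17.74. df = 2, critical = 5.991. Reject H₀. Variables are dependent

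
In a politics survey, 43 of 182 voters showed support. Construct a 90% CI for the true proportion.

p̂ = 0.236. CI = p̂ ± z*√(p̂(1-p̂)/n) = (0.184, 0.288)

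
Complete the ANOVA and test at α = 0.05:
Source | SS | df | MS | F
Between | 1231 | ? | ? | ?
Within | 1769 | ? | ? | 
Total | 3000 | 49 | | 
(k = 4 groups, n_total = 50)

df_between = 3, df_within = 46. MS_between = 410.33, MS_within = 38.46. F = 10.67, F_crit ≈ 2.807. Reject H₀.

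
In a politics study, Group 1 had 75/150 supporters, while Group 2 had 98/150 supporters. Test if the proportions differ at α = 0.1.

p̂₁ = 0.5, p̂₂ = 0.653, pooled p̂ = 0.577. z = -2.688. Critical: ±1.645. Reject H₀.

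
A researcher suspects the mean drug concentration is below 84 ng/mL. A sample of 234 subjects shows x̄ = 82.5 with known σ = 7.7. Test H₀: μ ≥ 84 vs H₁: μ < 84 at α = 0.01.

z = -2.98. Critical value: -2.33. Reject H₀.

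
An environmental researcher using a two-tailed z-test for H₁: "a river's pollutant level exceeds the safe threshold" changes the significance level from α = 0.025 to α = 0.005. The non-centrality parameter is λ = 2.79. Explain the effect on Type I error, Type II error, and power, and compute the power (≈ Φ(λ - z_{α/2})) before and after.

Decreasing α from 0.025 to 0.005:
• Type I error rate decreases (α is the Type I rate by definition).
• Critical value moves from z_{α/2} = 2.241 to 2.807, so power = Φ(λ - z_{α/2}) goes from Φ(2.79 - 2.241) = 0.708 to Φ(2.79 - 2.807) = 0.493.
• Type II error rate β = 1 - power therefore increases (0.292 → 0.507).
Appropriate when false positives are costly — here, shutting down a compliant factory unnecessarily.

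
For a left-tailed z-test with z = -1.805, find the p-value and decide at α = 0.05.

p = P(Z < -1.805) = Φ(-1.805) ≈ 0.0355. Since p < 0.05, reject H₀ (significant) at α = 0.05.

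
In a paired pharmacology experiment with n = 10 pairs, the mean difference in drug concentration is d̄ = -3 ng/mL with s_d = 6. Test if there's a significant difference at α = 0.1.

t = d̄/(s_d/√n) = -3/(6/√10) = -1.581. df = 9, critical t = ±1.833. Fail to reject H₀.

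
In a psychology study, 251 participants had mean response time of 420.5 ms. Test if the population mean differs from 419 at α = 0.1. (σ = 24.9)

z = (x̄ - μ₀)/(σ/√n) = (420.5 - 419)/(24.9/√251) = 0.954. Critical value: ±1.645. Since |0.954| ≤ 1.645, Fail to reject H₀.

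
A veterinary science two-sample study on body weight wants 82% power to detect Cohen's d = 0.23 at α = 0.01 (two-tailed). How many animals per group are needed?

z_{α/2} = 2.576, z_β = Φ⁻¹(0.82) = 0.915. For small effect (d = 0.23): n per group = 2(z_{α/2} + z_β)²/d² = 2(2.576 + 0.915)²/0.23² = 460.8 → 461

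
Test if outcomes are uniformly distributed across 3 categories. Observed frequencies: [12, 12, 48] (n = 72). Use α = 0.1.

Expected = 24 each. χ² = Σ(O-E)²/E = 36.0. df = 2, critical value = 4.605. Reject H₀.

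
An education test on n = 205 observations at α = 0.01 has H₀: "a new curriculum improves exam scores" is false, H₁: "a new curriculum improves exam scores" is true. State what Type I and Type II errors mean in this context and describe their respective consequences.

Type I (false positive): concluding that a new curriculum improves exam scores when it is not — adopting a curriculum that gives no real benefit — disruption for nothing. Type II (false negative): failing to conclude that a new curriculum improves exam scores when it is — keeping the old curriculum when the new one would have helped students. Which is costlier depends on domain priorities and is a judgement call rather than a statistical fact.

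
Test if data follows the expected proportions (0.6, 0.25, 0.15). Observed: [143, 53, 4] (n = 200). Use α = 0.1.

Expected: [120.0, 50.0, 30.0]. χ² = 27.122. df = 2, critical = 4.605. Reject H₀.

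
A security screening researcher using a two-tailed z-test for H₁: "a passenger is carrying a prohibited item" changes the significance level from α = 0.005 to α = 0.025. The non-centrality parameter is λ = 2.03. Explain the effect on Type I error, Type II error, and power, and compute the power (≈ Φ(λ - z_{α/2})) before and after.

Increasing α from 0.005 to 0.025:
• Type I error rate increases (α is the Type I rate by definition).
• Critical value moves from z_{α/2} = 2.807 to 2.241, so power = Φ(λ - z_{α/2}) goes from Φ(2.03 - 2.807) = 0.219 to Φ(2.03 - 2.241) = 0.416.
• Type II error rate β = 1 - power therefore decreases (0.781 → 0.584).
Appropriate when false negatives are costly — here, letting a prohibited item through — security breach.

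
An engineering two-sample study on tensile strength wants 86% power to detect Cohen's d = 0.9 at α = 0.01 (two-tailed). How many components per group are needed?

z_{α/2} = 2.576, z_β = Φ⁻¹(0.86) = 1.08. For large effect (d = 0.9): n per group = 2(z_{α/2} + z_β)²/d² = 2(2.576 + 1.08)²/0.9² = 33.003 → 34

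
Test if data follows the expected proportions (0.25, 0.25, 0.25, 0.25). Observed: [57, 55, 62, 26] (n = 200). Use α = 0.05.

Expected: [50.0, 50.0, 50.0, 50.0]. χ² = 15.88. df = 3, critical = 7.815. Reject H₀.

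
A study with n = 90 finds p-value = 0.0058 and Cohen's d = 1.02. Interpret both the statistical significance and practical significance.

Statistically significant (p = 0.0058 < 0.05). Cohen's d = 1.02 indicates a large effect size. Both statistical and practical significance should be considered.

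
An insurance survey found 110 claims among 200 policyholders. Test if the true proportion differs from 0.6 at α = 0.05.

p̂ = 0.55, p₀ = 0.6. z = (p̂ - p₀)/√(p₀(1-p₀)/n) = -1.443. Critical: ±1.96. Fail to reject H₀.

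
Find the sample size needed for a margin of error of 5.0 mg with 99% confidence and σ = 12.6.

n = (z*σ/E)² = (2.576×12.6/5.0)² = 42.1 → n = 43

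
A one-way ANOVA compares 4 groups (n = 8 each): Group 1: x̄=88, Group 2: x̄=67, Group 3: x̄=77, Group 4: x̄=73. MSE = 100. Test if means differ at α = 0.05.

Grand mean = 76.25. SS_between = 1878.0, MS_between = 626.0. F = 6.26, F_crit ≈ 2.947. Reject H₀.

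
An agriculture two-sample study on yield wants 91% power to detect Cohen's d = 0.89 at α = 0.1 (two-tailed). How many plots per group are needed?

z_{α/2} = 1.645, z_β = Φ⁻¹(0.91) = 1.341. For large effect (d = 0.89): n per group = 2(z_{α/2} + z_β)²/d² = 2(1.645 + 1.341)²/0.89² = 22.5 → 23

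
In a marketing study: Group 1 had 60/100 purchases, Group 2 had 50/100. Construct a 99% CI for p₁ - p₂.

p̂₁ = 0.6, p̂₂ = 0.5. Difference = 0.1. CI = (-0.08, 0.28)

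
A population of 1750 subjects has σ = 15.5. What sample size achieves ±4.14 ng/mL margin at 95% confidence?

Without FPC: n₀ = (1.96×15.5/4.14)² = 53.849. With FPC: n = n₀N/(n₀+N-1) = 52.3 → n = 53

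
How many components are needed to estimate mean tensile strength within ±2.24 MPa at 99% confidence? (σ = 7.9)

n = (z*σ/E)² = (2.576×7.9/2.24)² = 82.5 → n = 83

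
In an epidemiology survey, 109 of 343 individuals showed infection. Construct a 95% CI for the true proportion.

p̂ = 0.318. CI = p̂ ± z*√(p̂(1-p̂)/n) = (0.269, 0.367)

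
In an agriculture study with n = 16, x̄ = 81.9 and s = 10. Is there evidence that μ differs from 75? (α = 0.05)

t = (x̄ - μ₀)/(s/√n) = (81.9 - 75)/(10/√16) = 2.76. df = 15, critical t = ±2.131. Reject H₀.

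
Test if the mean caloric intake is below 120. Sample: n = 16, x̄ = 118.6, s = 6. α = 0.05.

t = (118.6 - 120)/(6/√16) = -0.933, df = 15. Critical t = -1.753. Fail to reject H₀.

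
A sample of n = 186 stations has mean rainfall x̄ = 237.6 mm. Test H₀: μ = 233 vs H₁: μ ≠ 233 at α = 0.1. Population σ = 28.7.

z = (x̄ - μ₀)/(σ/√n) = (237.6 - 233)/(28.7/√186) = 2.186. Critical value: ±1.645. Since |2.186| > 1.645, Reject H₀.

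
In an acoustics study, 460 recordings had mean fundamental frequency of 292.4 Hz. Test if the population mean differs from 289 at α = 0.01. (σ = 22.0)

z = (x̄ - μ₀)/(σ/√n) = (292.4 - 289)/(22.0/√460) = 3.315. Critical value: ±2.576. Since |3.315| > 2.576, Reject H₀.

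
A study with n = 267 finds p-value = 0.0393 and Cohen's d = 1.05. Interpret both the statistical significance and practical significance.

Statistically significant (p = 0.0393 < 0.05). Cohen's d = 1.05 indicates a large effect size. Both statistical and practical significance should be considered.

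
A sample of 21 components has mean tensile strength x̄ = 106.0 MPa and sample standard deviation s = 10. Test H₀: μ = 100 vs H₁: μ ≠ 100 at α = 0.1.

t = (x̄ - μ₀)/(s/√n) = (106.0 - 100)/(10/√21) = 2.75. df = 20, critical t = ±1.725. Reject H₀.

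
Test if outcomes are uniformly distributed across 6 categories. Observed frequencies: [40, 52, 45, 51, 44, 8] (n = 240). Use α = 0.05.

Expected = 40 each. χ² = Σ(O-E)²/E = 33.25. df = 5, critical value = 11.07. Reject H₀.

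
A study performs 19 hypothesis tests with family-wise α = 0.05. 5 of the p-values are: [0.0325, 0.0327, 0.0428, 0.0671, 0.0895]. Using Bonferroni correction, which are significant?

Bonferroni α = 0.05/19 = 0.00263. None of the given p-values are significant.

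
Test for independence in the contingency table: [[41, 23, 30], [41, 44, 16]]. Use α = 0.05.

χ² = 10.605. df = 2, critical = 5.991. Reject H₀. Variables are dependent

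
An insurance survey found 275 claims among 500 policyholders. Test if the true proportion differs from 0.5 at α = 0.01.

p̂ = 0.55, p₀ = 0.5. z = (p̂ - p₀)/√(p₀(1-p₀)/n) = 2.236. Critical: ±2.576. Fail to reject H₀.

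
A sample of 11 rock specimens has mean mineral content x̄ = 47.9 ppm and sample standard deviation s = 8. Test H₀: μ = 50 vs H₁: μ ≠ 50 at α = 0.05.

t = (x̄ - μ₀)/(s/√n) = (47.9 - 50)/(8/√11) = -0.871. df = 10, critical t = ±2.228. Fail to reject H₀.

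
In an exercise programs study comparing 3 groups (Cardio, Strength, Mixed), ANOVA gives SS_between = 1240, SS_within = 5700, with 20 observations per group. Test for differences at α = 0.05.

df_between = 2, df_within = 57. F = MS_between/MS_within = 620.0/100.0 = 6.2. F_crit ≈ 3.159. Reject H₀. At least one mean differs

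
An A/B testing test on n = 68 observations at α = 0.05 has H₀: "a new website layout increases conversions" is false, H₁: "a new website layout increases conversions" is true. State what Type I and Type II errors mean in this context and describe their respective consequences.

Type I (false positive): concluding that a new website layout increases conversions when it is not — rolling out a layout that doesn't actually help — wasted engineering effort. Type II (false negative): failing to conclude that a new website layout increases conversions when it is — discarding a layout that would have improved conversions — lost revenue. Which is costlier depends on domain priorities and is a judgement call rather than a statistical fact.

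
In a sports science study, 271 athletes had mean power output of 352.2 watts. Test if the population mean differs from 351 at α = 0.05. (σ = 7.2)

z = (x̄ - μ₀)/(σ/√n) = (352.2 - 351)/(7.2/√271) = 2.744. Critical value: ±1.96. Since |2.744| > 1.96, Reject H₀.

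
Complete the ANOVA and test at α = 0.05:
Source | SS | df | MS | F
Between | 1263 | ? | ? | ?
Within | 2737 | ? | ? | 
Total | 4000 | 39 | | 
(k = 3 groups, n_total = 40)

df_between = 2, df_within = 37. MS_between = 631.5, MS_within = 73.97. F = 8.537, F_crit ≈ 3.252. Reject H₀.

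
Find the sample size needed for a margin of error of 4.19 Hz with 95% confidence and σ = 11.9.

n = (z*σ/E)² = (1.96×11.9/4.19)² = 31.0 → n = 31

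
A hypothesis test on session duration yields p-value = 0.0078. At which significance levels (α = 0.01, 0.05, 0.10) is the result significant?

p = 0.0078. Significant at: α = 0.01, 0.05, 0.1.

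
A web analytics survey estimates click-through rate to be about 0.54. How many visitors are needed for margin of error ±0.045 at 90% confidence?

n = z²p(1-p)/E² = 1.645²×0.54×0.46/0.045² = 331.9 → n = 332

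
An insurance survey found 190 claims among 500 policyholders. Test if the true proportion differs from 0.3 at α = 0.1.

p̂ = 0.38, p₀ = 0.3. z = (p̂ - p₀)/√(p₀(1-p₀)/n) = 3.904. Critical: ±1.645. Reject H₀.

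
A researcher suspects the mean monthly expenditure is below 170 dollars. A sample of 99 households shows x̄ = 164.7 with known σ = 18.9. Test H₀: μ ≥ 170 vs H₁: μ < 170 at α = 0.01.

z = -2.79. Critical value: -2.33. Reject H₀.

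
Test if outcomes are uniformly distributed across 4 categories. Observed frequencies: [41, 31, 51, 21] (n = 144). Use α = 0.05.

Expected = 36 each. χ² = Σ(O-E)²/E = 13.889. df = 3, critical value = 7.815. Reject H₀.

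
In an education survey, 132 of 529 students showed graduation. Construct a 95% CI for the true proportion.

p̂ = 0.25. CI = p̂ ± z*√(p̂(1-p̂)/n) = (0.213, 0.286)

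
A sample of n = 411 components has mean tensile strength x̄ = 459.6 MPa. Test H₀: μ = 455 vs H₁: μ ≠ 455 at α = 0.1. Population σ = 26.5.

z = (x̄ - μ₀)/(σ/√n) = (459.6 - 455)/(26.5/√411) = 3.519. Critical value: ±1.645. Since |3.519| > 1.645, Reject H₀.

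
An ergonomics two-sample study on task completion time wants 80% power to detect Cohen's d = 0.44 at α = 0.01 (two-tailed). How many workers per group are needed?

z_{α/2} = 2.576, z_β = Φ⁻¹(0.8) = 0.842. For small effect (d = 0.44): n per group = 2(z_{α/2} + z_β)²/d² = 2(2.576 + 0.842)²/0.44² = 120.7 → 121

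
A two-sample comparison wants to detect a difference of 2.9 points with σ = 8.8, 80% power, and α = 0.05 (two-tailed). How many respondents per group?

n per group = 2(z_α/2 + z_β)²σ²/d² = 2×(1.96 + 0.84)²×8.8²/2.9² = 144.4 → n = 145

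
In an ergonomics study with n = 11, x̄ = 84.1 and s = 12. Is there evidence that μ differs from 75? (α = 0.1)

t = (x̄ - μ₀)/(s/√n) = (84.1 - 75)/(12/√11) = 2.515. df = 10, critical t = ±1.812. Reject H₀.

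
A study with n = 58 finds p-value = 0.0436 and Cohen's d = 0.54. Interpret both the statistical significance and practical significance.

Statistically significant (p = 0.0436 < 0.05). Cohen's d = 0.54 indicates a medium effect size. Both statistical and practical significance should be considered.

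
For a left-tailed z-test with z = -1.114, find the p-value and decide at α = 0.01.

p = P(Z < -1.114) = Φ(-1.114) ≈ 0.1326. Since p ≥ 0.01, fail to reject H₀ (not significant) at α = 0.01.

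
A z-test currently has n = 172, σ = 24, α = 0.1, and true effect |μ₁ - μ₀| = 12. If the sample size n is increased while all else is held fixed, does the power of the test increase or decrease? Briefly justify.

Power increases: a larger n shrinks the standard error σ/√n, moving the sampling distribution under H₁ further from the critical value.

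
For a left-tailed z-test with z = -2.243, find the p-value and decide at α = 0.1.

p = P(Z < -2.243) = Φ(-2.243) ≈ 0.0124. Since p < 0.1, reject H₀ (significant) at α = 0.1.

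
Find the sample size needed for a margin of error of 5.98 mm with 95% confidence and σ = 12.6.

n = (z*σ/E)² = (1.96×12.6/5.98)² = 17.1 → n = 18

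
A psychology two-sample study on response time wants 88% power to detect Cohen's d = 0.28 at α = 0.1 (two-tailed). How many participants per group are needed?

z_{α/2} = 1.645, z_β = Φ⁻¹(0.88) = 1.175. For small effect (d = 0.28): n per group = 2(z_{α/2} + z_β)²/d² = 2(1.645 + 1.175)²/0.28² = 202.9 → 203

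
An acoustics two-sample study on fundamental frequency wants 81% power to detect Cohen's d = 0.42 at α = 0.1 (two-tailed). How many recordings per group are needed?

z_{α/2} = 1.645, z_β = Φ⁻¹(0.81) = 0.878. For small effect (d = 0.42): n per group = 2(z_{α/2} + z_β)²/d² = 2(1.645 + 0.878)²/0.42² = 72.2 → 73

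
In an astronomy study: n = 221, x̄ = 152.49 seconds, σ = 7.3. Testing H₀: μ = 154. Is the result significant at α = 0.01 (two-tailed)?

z = (152.49 - 154)/(7.3/√221) = -3.075. Since |z| > 2.576, significant at α = 0.01.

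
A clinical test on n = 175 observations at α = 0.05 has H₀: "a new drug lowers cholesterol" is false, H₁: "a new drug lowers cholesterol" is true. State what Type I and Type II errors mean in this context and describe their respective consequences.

Type I (false positive): concluding that a new drug lowers cholesterol when it is not — approving an ineffective drug — patients take a useless medication and may skip effective alternatives. Type II (false negative): failing to conclude that a new drug lowers cholesterol when it is — shelving an effective drug — patients miss out on a treatment that would have helped. Which is costlier depends on domain priorities and is a judgement call rather than a statistical fact.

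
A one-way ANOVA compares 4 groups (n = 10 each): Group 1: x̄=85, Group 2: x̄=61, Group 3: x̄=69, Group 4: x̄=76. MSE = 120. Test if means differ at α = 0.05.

Grand mean = 72.75. SS_between = 3127.5, MS_between = 1042.5. F = 8.688, F_crit ≈ 2.866. Reject H₀.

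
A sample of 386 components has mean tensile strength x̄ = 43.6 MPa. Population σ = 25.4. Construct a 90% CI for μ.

CI = x̄ ± z*(σ/√n) = 43.6 ± 1.645(25.4/√386) = 43.6 ± 2.13 = (41.47, 45.73)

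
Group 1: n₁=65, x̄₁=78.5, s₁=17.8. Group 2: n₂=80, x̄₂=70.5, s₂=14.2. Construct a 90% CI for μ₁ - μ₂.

Difference = 8.0. SE = √(17.8²/65 + 14.2²/80) = 2.719. CI = (3.53, 12.47)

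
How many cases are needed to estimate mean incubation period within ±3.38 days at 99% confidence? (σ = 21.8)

n = (z*σ/E)² = (2.576×21.8/3.38)² = 276.04 → n = 277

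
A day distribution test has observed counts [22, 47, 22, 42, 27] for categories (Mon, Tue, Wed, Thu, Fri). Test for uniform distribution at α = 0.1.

Expected = 32 each. χ² = Σ(O-E)²/E = 17.188. df = 4, critical value = 7.779. Reject H₀.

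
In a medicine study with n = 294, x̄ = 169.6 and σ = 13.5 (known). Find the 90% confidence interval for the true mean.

CI = x̄ ± z*(σ/√n) = 169.6 ± 1.645(13.5/√294) = 169.6 ± 1.3 = (168.3, 170.9)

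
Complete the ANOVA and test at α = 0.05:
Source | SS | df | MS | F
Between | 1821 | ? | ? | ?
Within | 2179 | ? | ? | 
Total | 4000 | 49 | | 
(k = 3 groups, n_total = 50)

df_between = 2, df_within = 47. MS_between = 910.5, MS_within = 46.36. F = 19.639, F_crit ≈ 3.195. Reject H₀.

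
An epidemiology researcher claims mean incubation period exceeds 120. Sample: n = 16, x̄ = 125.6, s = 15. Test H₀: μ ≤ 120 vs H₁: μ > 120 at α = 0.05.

t = (125.6 - 120)/(15/√16) = 1.493, df = 15. Critical t = 1.753. Fail to reject H₀.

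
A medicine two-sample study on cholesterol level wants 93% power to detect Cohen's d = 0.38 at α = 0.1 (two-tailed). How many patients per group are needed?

z_{α/2} = 1.645, z_β = Φ⁻¹(0.93) = 1.476. For small effect (d = 0.38): n per group = 2(z_{α/2} + z_β)²/d² = 2(1.645 + 1.476)²/0.38² = 134.9 → 135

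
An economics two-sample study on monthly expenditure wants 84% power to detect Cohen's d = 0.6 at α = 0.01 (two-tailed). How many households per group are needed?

z_{α/2} = 2.576, z_β = Φ⁻¹(0.84) = 0.994. For medium effect (d = 0.6): n per group = 2(z_{α/2} + z_β)²/d² = 2(2.576 + 0.994)²/0.6² = 70.8 → 71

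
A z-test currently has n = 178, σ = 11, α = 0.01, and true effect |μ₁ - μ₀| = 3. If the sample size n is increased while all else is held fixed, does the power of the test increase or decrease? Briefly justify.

Power increases: a larger n shrinks the standard error σ/√n, moving the sampling distribution under H₁ further from the critical value.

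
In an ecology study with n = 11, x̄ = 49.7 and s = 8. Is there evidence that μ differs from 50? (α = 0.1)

t = (x̄ - μ₀)/(s/√n) = (49.7 - 50)/(8/√11) = -0.124. df = 10, critical t = ±1.812. Fail to reject H₀.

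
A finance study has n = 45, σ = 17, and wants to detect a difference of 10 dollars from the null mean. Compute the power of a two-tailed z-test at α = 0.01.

SE = σ/√n = 17/√45 = 2.534. Non-centrality λ = d/SE = 10/2.534 = 3.946. Power ≈ Φ(λ - z_{α/2}) = Φ(3.946 - 2.576) = Φ(1.37) = 0.915.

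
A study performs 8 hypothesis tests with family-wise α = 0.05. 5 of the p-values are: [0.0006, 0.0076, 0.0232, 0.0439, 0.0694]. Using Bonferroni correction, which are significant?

Bonferroni α = 0.05/8 = 0.00625. Significant p-values: [0.0006]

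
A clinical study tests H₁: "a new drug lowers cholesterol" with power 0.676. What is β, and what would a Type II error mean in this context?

β = 1 - power = 1 - 0.676 = 0.324. A Type II error is failing to reject H₀ when H₀ is false (false negative) — here, failing to conclude that a new drug lowers cholesterol when in fact it is true. Consequence: shelving an effective drug — patients miss out on a treatment that would have helped.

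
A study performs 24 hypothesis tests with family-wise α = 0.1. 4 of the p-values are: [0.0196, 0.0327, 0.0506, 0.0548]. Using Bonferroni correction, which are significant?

Bonferroni α = 0.1/24 = 0.00417. None of the given p-values are significant.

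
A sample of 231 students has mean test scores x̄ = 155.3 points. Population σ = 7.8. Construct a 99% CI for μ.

CI = x̄ ± z*(σ/√n) = 155.3 ± 2.576(7.8/√231) = 155.3 ± 1.32 = (153.98, 156.62)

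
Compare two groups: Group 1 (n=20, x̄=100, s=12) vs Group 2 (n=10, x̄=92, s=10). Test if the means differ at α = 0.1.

Pooled sp = 11.4. t = 1.813, df = 28. Critical t = ±1.701. Reject H₀.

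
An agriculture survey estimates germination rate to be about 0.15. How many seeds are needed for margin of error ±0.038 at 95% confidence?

n = z²p(1-p)/E² = 1.96²×0.15×0.85/0.038² = 339.2 → n = 340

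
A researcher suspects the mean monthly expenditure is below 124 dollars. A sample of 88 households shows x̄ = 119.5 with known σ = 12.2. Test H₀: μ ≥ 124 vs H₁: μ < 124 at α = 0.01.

z = -3.46. Critical value: -2.33. Reject H₀.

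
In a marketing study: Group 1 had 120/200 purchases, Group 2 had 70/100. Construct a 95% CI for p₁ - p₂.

p̂₁ = 0.6, p̂₂ = 0.7. Difference = -0.1. CI = (-0.213, 0.013)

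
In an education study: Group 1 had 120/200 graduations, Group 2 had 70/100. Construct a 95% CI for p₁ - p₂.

p̂₁ = 0.6, p̂₂ = 0.7. Difference = -0.1. CI = (-0.213, 0.013)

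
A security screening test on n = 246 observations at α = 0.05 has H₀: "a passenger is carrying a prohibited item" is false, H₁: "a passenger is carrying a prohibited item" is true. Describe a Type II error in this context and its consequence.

Type II error: failing to reject H₀ when it is false — concluding that a passenger is carrying a prohibited item is not supported when in fact it is. Consequence: letting a prohibited item through — security breach.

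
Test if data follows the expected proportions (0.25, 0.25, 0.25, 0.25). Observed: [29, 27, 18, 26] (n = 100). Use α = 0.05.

Expected: [25.0, 25.0, 25.0, 25.0]. χ² = 2.8. df = 3, critical = 7.815. Fail to reject H₀.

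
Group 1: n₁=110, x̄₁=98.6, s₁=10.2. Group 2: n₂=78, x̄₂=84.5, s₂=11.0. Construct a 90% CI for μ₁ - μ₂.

Difference = 14.1. SE = √(10.2²/110 + 11.0²/78) = 1.58. CI = (11.5, 16.7)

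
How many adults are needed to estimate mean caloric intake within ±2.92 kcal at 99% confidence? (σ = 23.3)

n = (z*σ/E)² = (2.576×23.3/2.92)² = 422.5 → n = 423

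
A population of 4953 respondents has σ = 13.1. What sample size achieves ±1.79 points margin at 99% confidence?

Without FPC: n₀ = (2.576×13.1/1.79)² = 355.409. With FPC: n = n₀N/(n₀+N-1) = 331.7 → n = 332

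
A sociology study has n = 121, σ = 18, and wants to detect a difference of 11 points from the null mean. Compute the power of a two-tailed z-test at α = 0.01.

SE = σ/√n = 18/√121 = 1.636. Non-centrality λ = d/SE = 11/1.636 = 6.722. Power ≈ Φ(λ - z_{α/2}) = Φ(6.722 - 2.576) = Φ(4.146) = 1.0.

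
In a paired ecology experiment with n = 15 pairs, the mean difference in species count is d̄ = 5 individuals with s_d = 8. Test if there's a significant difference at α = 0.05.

t = d̄/(s_d/√n) = 5/(8/√15) = 2.421. df = 14, critical t = ±2.145. Reject H₀.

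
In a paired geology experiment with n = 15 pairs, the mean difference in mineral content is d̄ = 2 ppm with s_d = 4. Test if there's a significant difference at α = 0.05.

t = d̄/(s_d/√n) = 2/(4/√15) = 1.936. df = 14, critical t = ±2.145. Fail to reject H₀.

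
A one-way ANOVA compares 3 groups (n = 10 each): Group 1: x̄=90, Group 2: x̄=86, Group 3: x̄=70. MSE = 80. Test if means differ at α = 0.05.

Grand mean = 82.0. SS_between = 2240.0, MS_between = 1120.0. F = 14.0, F_crit ≈ 3.354. Reject H₀.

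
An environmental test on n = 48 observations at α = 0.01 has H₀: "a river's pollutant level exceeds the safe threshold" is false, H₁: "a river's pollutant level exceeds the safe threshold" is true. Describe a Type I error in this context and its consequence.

Type I error: rejecting H₀ when it is true — concluding that a river's pollutant level exceeds the safe threshold when in fact it is not. Consequence: shutting down a compliant factory unnecessarily.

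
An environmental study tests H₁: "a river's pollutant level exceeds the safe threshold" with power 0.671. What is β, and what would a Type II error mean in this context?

β = 1 - power = 1 - 0.671 = 0.329. A Type II error is failing to reject H₀ when H₀ is false (false negative) — here, failing to conclude that a river's pollutant level exceeds the safe threshold when in fact it is true. Consequence: allowing unsafe pollution to continue.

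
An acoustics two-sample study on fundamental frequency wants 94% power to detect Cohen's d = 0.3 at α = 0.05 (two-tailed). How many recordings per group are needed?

z_{α/2} = 1.96, z_β = Φ⁻¹(0.94) = 1.555. For small effect (d = 0.3): n per group = 2(z_{α/2} + z_β)²/d² = 2(1.96 + 1.555)²/0.3² = 274.6 → 275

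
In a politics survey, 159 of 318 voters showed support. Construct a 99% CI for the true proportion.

p̂ = 0.5. CI = p̂ ± z*√(p̂(1-p̂)/n) = (0.428, 0.572)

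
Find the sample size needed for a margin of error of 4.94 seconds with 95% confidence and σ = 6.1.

n = (z*σ/E)² = (1.96×6.1/4.94)² = 5.9 → n = 6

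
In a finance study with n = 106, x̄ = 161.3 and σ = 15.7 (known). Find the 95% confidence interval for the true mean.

CI = x̄ ± z*(σ/√n) = 161.3 ± 1.96(15.7/√106) = 161.3 ± 2.99 = (158.31, 164.29)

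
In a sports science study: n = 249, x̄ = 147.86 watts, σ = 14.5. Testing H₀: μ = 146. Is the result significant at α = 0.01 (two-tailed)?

z = (147.86 - 146)/(14.5/√249) = 2.024. Since |z| ≤ 2.576, not significant at α = 0.01.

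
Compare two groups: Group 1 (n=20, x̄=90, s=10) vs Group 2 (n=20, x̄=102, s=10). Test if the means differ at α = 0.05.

Pooled sp = 10.0. t = -3.795, df = 38. Critical t = ±2.024. Reject H₀.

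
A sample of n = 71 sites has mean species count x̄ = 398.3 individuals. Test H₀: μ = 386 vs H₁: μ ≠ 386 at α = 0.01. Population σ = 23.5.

z = (x̄ - μ₀)/(σ/√n) = (398.3 - 386)/(23.5/√71) = 4.41. Critical value: ±2.576. Since |4.41| > 2.576, Reject H₀.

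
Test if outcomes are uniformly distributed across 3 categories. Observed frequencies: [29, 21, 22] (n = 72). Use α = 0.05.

Expected = 24 each. χ² = Σ(O-E)²/E = 1.583. df = 2, critical value = 5.991. Fail to reject H₀.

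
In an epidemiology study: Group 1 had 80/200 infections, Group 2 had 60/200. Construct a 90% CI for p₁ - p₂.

p̂₁ = 0.4, p̂₂ = 0.3. Difference = 0.1. CI = (0.022, 0.178)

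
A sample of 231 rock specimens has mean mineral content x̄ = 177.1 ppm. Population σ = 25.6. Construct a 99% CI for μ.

CI = x̄ ± z*(σ/√n) = 177.1 ± 2.576(25.6/√231) = 177.1 ± 4.34 = (172.76, 181.44)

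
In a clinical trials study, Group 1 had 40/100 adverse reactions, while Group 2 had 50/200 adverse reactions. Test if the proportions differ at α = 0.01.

p̂₁ = 0.4, p̂₂ = 0.25, pooled p̂ = 0.3. z = 2.673. Critical: ±2.576. Reject H₀.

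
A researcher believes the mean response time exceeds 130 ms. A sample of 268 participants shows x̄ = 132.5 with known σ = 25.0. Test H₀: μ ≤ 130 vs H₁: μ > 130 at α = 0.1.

z = 1.637. Critical value: 1.28. Reject H₀.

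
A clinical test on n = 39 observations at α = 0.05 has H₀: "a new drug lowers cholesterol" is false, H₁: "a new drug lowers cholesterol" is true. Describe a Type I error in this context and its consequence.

Type I error: rejecting H₀ when it is true — concluding that a new drug lowers cholesterol when in fact it is not. Consequence: approving an ineffective drug — patients take a useless medication and may skip effective alternatives.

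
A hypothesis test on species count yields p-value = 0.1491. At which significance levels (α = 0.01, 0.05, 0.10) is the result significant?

p = 0.1491. Not significant at any of the given levels.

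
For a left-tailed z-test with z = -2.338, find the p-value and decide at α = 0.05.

p = P(Z < -2.338) = Φ(-2.338) ≈ 0.0097. Since p < 0.05, reject H₀ (significant) at α = 0.05.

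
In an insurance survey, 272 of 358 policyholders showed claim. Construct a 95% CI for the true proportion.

p̂ = 0.76. CI = p̂ ± z*√(p̂(1-p̂)/n) = (0.716, 0.804)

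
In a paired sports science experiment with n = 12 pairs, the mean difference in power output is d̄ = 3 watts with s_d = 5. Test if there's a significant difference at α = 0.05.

t = d̄/(s_d/√n) = 3/(5/√12) = 2.078. df = 11, critical t = ±2.201. Fail to reject H₀.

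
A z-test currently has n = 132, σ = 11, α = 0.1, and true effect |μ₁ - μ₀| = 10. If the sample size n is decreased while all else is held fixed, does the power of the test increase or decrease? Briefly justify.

Power decreases: a smaller n inflates the standard error σ/√n, pulling the sampling distribution under H₁ back toward the critical value.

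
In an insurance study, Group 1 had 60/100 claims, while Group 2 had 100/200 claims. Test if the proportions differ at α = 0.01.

p̂₁ = 0.6, p̂₂ = 0.5, pooled p̂ = 0.533. z = 1.637. Critical: ±2.576. Fail to reject H₀.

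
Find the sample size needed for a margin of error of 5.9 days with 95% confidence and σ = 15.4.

n = (z*σ/E)² = (1.96×15.4/5.9)² = 26.2 → n = 27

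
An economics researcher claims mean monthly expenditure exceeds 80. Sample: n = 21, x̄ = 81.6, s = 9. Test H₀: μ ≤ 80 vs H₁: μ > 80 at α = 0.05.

t = (81.6 - 80)/(9/√21) = 0.815, df = 20. Critical t = 1.725. Fail to reject H₀.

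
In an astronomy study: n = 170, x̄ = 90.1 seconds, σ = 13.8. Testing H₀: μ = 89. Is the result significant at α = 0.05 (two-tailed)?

z = (90.1 - 89)/(13.8/√170) = 1.039. Since |z| ≤ 1.96, not significant at α = 0.05.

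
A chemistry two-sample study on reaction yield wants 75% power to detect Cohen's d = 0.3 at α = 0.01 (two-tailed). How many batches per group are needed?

z_{α/2} = 2.576, z_β = Φ⁻¹(0.75) = 0.674. For small effect (d = 0.3): n per group = 2(z_{α/2} + z_β)²/d² = 2(2.576 + 0.674)²/0.3² = 234.7 → 235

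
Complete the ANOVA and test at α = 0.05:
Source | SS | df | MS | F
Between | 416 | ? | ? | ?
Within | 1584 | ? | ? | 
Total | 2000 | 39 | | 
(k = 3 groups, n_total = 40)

df_between = 2, df_within = 37. MS_between = 208.0, MS_within = 42.81. F = 4.859, F_crit ≈ 3.252. Reject H₀.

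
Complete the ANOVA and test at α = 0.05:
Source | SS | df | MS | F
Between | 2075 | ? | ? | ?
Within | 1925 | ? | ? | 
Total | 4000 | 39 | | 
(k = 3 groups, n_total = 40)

df_between = 2, df_within = 37. MS_between = 1037.5, MS_within = 52.03. F = 19.942, F_crit ≈ 3.252. Reject H₀.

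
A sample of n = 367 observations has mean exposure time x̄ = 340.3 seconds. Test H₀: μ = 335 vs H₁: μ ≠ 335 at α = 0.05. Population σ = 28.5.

z = (x̄ - μ₀)/(σ/√n) = (340.3 - 335)/(28.5/√367) = 3.563. Critical value: ±1.96. Since |3.563| > 1.96, Reject H₀.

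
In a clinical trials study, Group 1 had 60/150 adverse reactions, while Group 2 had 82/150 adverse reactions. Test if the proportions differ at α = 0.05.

p̂₁ = 0.4, p̂₂ = 0.547, pooled p̂ = 0.473. z = -2.544. Critical: ±1.96. Reject H₀.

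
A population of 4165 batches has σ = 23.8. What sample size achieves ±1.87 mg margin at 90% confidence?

Without FPC: n₀ = (1.645×23.8/1.87)² = 438.331. With FPC: n = n₀N/(n₀+N-1) = 396.7 → n = 397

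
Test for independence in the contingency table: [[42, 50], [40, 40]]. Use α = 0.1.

χ² = 0.324. df = 1, critical = 2.706. Fail to reject H₀. No evidence of dependence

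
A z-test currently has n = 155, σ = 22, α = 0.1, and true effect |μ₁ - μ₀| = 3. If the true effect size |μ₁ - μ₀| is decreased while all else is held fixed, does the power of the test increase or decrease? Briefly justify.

Power decreases: a smaller true effect decreases the non-centrality λ = |μ₁ - μ₀|/(σ/√n).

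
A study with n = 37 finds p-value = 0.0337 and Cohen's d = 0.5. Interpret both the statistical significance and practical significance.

Statistically significant (p = 0.0337 < 0.05). Cohen's d = 0.5 indicates a medium effect size. Both statistical and practical significance should be considered.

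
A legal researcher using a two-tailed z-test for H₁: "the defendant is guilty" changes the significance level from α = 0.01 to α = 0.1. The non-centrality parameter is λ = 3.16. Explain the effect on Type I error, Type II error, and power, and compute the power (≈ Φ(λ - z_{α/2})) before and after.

Increasing α from 0.01 to 0.1:
• Type I error rate increases (α is the Type I rate by definition).
• Critical value moves from z_{α/2} = 2.576 to 1.645, so power = Φ(λ - z_{α/2}) goes from Φ(3.16 - 2.576) = 0.72 to Φ(3.16 - 1.645) = 0.935.
• Type II error rate β = 1 - power therefore decreases (0.28 → 0.065).
Appropriate when false negatives are costly — here, acquitting a guilty person.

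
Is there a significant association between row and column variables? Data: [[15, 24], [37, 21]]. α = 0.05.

χ² = 6.017. df = 1, critical = 3.841. Reject H₀. Variables are dependent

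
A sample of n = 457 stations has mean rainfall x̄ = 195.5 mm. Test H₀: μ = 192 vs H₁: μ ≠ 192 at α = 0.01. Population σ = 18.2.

z = (x̄ - μ₀)/(σ/√n) = (195.5 - 192)/(18.2/√457) = 4.111. Critical value: ±2.576. Since |4.111| > 2.576, Reject H₀.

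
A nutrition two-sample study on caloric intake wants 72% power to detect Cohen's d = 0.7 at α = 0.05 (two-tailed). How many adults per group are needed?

z_{α/2} = 1.96, z_β = Φ⁻¹(0.72) = 0.583. For medium effect (d = 0.7): n per group = 2(z_{α/2} + z_β)²/d² = 2(1.96 + 0.583)²/0.7² = 26.4 → 27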